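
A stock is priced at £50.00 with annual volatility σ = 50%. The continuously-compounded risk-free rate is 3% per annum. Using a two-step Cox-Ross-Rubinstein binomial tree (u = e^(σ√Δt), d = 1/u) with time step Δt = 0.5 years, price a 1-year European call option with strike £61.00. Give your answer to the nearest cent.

CRR parameters: u = e^(σ√Δt) = e^(0.5·√0.5) = 1.4241, d = 1/u = 0.7022
Per-period rate: rΔt = 0.03·0.5 = 0.015, so R = e^0.015 = 1.0151
Risk-neutral probability p = (e^0.015 − 0.7022)/(1.4241 − 0.7022) = 0.3129/0.7219 = 0.4335
Terminal stock prices: S_uu = 101.4, S_ud = 50, S_dd = 24.65
Terminal payoffs (S − K): max(40.41, 0) = 40.41, max(-11, 0) = 0, max(-36.35, 0) = 0
Node u (S = 71.21): V_u = e^(−0.015)·[0.4335·40.4057 + 0.5665·0.0000] = 17.2533
Node d (S = 35.11): V_d = e^(−0.015)·[0.4335·0.0000 + 0.5665·0.0000] = 0.0000
Node 0 (S = 50): V_0 = e^(−0.015)·[0.4335·17.2533 + 0.5665·0.0000] = 7.3672

£7.37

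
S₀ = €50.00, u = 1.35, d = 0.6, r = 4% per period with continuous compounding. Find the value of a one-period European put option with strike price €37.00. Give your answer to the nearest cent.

€2.77

Risk-neutral probability p = (e^0.04 − 0.6)/(1.35 − 0.6) = 0.4408/0.7500 = 0.5877
Terminal stock prices: S_u = 67.5, S_d = 30
Terminal payoffs (K − S): max(-30.5, 0) = 0, max(7, 0) = 7
Node 0 (S = 50): V_0 = e^(−0.04)·[0.5877·0.0000 + 0.4123·7.0000] = 2.7726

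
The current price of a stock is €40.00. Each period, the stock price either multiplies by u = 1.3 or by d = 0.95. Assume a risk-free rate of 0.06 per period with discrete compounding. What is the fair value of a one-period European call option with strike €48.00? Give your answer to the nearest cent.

€1.19

Risk-neutral probability p = (1 + 0.06 − 0.95)/(1.3 − 0.95) = 0.1100/0.3500 = 0.3143
Terminal stock prices: S_u = 52, S_d = 38
Terminal payoffs (S − K): max(4, 0) = 4, max(-10, 0) = 0
Node 0 (S = 40): V_0 = 1/1.06·[0.3143·4.0000 + 0.6857·0.0000] = 1.1860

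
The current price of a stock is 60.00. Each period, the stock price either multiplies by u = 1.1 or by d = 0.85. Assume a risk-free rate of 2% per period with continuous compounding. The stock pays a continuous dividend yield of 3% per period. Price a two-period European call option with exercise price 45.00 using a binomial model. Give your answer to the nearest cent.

13.58

Per-period risk-free factor R = e^0.02 = 1.0202; dividend-adjusted growth = e^(0.02−0.03) = 0.9900.
Risk-neutral probability p = (0.9900 − 0.85)/(1.1 − 0.85) = 0.1400/0.2500 = 0.5602
Terminal stock prices: S_uu = 72.6, S_ud = 56.1, S_dd = 43.35
Terminal payoffs (S − K): max(27.6, 0) = 27.6, max(11.1, 0) = 11.1, max(-1.65, 0) = 0
Node u (S = 66): V_u = e^(−0.02)·[0.5602·27.6000 + 0.4398·11.1000] = 19.9405
Node d (S = 51): V_d = e^(−0.02)·[0.5602·11.1000 + 0.4398·0.0000] = 6.0951
Node 0 (S = 60): V_0 = e^(−0.02)·[0.5602·19.9405 + 0.4398·6.0951] = 13.5770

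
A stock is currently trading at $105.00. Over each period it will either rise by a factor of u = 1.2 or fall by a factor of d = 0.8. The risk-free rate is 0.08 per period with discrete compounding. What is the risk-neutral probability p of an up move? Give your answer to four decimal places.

Risk-neutral probability p = (1 + 0.08 − 0.8)/(1.2 − 0.8) = 0.2800/0.4000 = 0.7000

p = 0.7000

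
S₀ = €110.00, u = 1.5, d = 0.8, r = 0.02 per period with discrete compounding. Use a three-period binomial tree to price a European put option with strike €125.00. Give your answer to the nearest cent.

€28.97

Risk-neutral probability p = (1 + 0.02 − 0.8)/(1.5 − 0.8) = 0.2200/0.7000 = 0.3143
Terminal stock prices: S_uuu = 371.2, S_uud = 198, S_udd = 105.6, S_ddd = 56.32
Terminal payoffs (K − S): max(-246.2, 0) = 0, max(-73, 0) = 0, max(19.4, 0) = 19.4, max(68.68, 0) = 68.68
Node uu (S = 247.5): V_uu = 1/1.02·[0.3143·0.0000 + 0.6857·0.0000] = 0.0000
Node ud (S = 132): V_ud = 1/1.02·[0.3143·0.0000 + 0.6857·19.4000] = 13.0420
Node dd (S = 70.4): V_dd = 1/1.02·[0.3143·19.4000 + 0.6857·68.6800] = 52.1490
Node u (S = 165): V_u = 1/1.02·[0.3143·0.0000 + 0.6857·13.0420] = 8.7677
Node d (S = 88): V_d = 1/1.02·[0.3143·13.0420 + 0.6857·52.1490] = 39.0767
Node 0 (S = 110): V_0 = 1/1.02·[0.3143·8.7677 + 0.6857·39.0767] = 28.9716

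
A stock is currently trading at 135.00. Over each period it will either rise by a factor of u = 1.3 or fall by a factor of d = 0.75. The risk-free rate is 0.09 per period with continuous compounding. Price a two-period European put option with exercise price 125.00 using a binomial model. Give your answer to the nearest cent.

5.74

Risk-neutral probability p = (e^0.09 − 0.75)/(1.3 − 0.75) = 0.3442/0.5500 = 0.6258
Terminal stock prices: S_uu = 228.2, S_ud = 131.6, S_dd = 75.94
Terminal payoffs (K − S): max(-103.2, 0) = 0, max(-6.625, 0) = 0, max(49.06, 0) = 49.06
Node u (S = 175.5): V_u = e^(−0.09)·[0.6258·0.0000 + 0.3742·0.0000] = 0.0000
Node d (S = 101.2): V_d = e^(−0.09)·[0.6258·0.0000 + 0.3742·49.0625] = 16.7803
Node 0 (S = 135): V_0 = e^(−0.09)·[0.6258·0.0000 + 0.3742·16.7803] = 5.7392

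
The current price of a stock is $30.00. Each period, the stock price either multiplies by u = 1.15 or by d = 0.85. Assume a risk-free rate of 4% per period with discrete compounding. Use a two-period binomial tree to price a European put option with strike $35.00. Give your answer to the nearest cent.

Risk-neutral probability p = (1 + 0.04 − 0.85)/(1.15 − 0.85) = 0.1900/0.3000 = 0.6333
Terminal stock prices: S_uu = 39.67, S_ud = 29.32, S_dd = 21.67
Terminal payoffs (K − S): max(-4.675, 0) = 0, max(5.675, 0) = 5.675, max(13.33, 0) = 13.33
Node u (S = 34.5): V_u = 1/1.04·[0.6333·0.0000 + 0.3667·5.6750] = 2.0008
Node d (S = 25.5): V_d = 1/1.04·[0.6333·5.6750 + 0.3667·13.3250] = 8.1538
Node 0 (S = 30): V_0 = 1/1.04·[0.6333·2.0008 + 0.3667·8.1538] = 4.0932

$4.09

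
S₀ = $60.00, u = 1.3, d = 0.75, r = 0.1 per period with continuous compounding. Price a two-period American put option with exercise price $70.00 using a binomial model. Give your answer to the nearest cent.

$10.17

Risk-neutral probability p = (e^0.1 − 0.75)/(1.3 − 0.75) = 0.3552/0.5500 = 0.6458
Terminal stock prices: S_uu = 101.4, S_ud = 58.5, S_dd = 33.75
Terminal payoffs (K − S): max(-31.4, 0) = 0, max(11.5, 0) = 11.5, max(36.25, 0) = 36.25
Node u (S = 78): continuation = e^(−0.1)·[0.6458·0.0000 + 0.3542·11.5000] = 3.6860; exercise value = 0.0000 ≤ continuation, so V_u = 3.6860
Node d (S = 45): continuation = e^(−0.1)·[0.6458·11.5000 + 0.3542·36.2500] = 18.3386; exercise value = 25.0000 > continuation, so V_d = 25.0000 (exercise)
Node 0 (S = 60): continuation = e^(−0.1)·[0.6458·3.6860 + 0.3542·25.0000] = 10.1669; exercise value = 10.0000 ≤ continuation, so V_0 = 10.1669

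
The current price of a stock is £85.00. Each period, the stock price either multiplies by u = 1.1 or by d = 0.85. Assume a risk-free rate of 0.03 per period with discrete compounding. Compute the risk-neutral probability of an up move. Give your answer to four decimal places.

Risk-neutral probability p = (1 + 0.03 − 0.85)/(1.1 − 0.85) = 0.1800/0.2500 = 0.7200

p = 0.7200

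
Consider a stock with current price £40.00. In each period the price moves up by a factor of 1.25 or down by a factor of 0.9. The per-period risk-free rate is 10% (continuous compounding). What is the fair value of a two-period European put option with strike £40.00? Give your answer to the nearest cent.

Risk-neutral probability p = (e^0.1 − 0.9)/(1.25 − 0.9) = 0.2052/0.3500 = 0.5862
Terminal stock prices: S_uu = 62.5, S_ud = 45, S_dd = 32.4
Terminal payoffs (K − S): max(-22.5, 0) = 0, max(-5, 0) = 0, max(7.6, 0) = 7.6
Node u (S = 50): V_u = e^(−0.1)·[0.5862·0.0000 + 0.4138·0.0000] = 0.0000
Node d (S = 36): V_d = e^(−0.1)·[0.5862·0.0000 + 0.4138·7.6000] = 2.8456
Node 0 (S = 40): V_0 = e^(−0.1)·[0.5862·0.0000 + 0.4138·2.8456] = 1.0654

£1.07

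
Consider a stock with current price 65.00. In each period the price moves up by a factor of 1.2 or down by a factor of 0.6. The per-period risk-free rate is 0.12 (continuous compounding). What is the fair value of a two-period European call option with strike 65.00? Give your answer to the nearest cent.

Risk-neutral probability p = (e^0.12 − 0.6)/(1.2 − 0.6) = 0.5275/0.6000 = 0.8792
Terminal stock prices: S_uu = 93.6, S_ud = 46.8, S_dd = 23.4
Terminal payoffs (S − K): max(28.6, 0) = 28.6, max(-18.2, 0) = 0, max(-41.6, 0) = 0
Node u (S = 78): V_u = e^(−0.12)·[0.8792·28.6000 + 0.1208·0.0000] = 22.3007
Node d (S = 39): V_d = e^(−0.12)·[0.8792·0.0000 + 0.1208·0.0000] = 0.0000
Node 0 (S = 65): V_0 = e^(−0.12)·[0.8792·22.3007 + 0.1208·0.0000] = 17.3889

17.39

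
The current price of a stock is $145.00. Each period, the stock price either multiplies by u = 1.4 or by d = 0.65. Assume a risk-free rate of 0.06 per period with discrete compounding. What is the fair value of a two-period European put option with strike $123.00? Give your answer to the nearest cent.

Risk-neutral probability p = (1 + 0.06 − 0.65)/(1.4 − 0.65) = 0.4100/0.7500 = 0.5467
Terminal stock prices: S_uu = 284.2, S_ud = 132, S_dd = 61.26
Terminal payoffs (K − S): max(-161.2, 0) = 0, max(-8.95, 0) = 0, max(61.74, 0) = 61.74
Node u (S = 203): V_u = 1/1.06·[0.5467·0.0000 + 0.4533·0.0000] = 0.0000
Node d (S = 94.25): V_d = 1/1.06·[0.5467·0.0000 + 0.4533·61.7375] = 26.4035
Node 0 (S = 145): V_0 = 1/1.06·[0.5467·0.0000 + 0.4533·26.4035] = 11.2920

$11.29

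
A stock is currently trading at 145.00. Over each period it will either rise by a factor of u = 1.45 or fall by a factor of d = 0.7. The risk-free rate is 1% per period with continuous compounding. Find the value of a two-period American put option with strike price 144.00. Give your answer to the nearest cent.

Risk-neutral probability p = (e^0.01 − 0.7)/(1.45 − 0.7) = 0.3101/0.7500 = 0.4134
Terminal stock prices: S_uu = 304.9, S_ud = 147.2, S_dd = 71.05
Terminal payoffs (K − S): max(-160.9, 0) = 0, max(-3.175, 0) = 0, max(72.95, 0) = 72.95
Node u (S = 210.2): continuation = e^(−0.01)·[0.4134·0.0000 + 0.5866·0.0000] = 0.0000; exercise value = 0.0000 ≤ continuation, so V_u = 0.0000
Node d (S = 101.5): continuation = e^(−0.01)·[0.4134·0.0000 + 0.5866·72.9500] = 42.3667; exercise value = 42.5000 > continuation, so V_d = 42.5000 (exercise)
Node 0 (S = 145): continuation = e^(−0.01)·[0.4134·0.0000 + 0.5866·42.5000] = 24.6824; exercise value = 0.0000 ≤ continuation, so V_0 = 24.6824

24.68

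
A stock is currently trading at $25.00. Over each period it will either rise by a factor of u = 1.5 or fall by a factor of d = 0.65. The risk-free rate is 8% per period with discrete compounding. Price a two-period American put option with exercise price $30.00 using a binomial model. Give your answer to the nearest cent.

$7.50

Risk-neutral probability p = (1 + 0.08 − 0.65)/(1.5 − 0.65) = 0.4300/0.8500 = 0.5059
Terminal stock prices: S_uu = 56.25, S_ud = 24.38, S_dd = 10.56
Terminal payoffs (K − S): max(-26.25, 0) = 0, max(5.625, 0) = 5.625, max(19.44, 0) = 19.44
Node u (S = 37.5): continuation = 1/1.08·[0.5059·0.0000 + 0.4941·5.6250] = 2.5735; exercise value = 0.0000 ≤ continuation, so V_u = 2.5735
Node d (S = 16.25): continuation = 1/1.08·[0.5059·5.6250 + 0.4941·19.4375] = 11.5278; exercise value = 13.7500 > continuation, so V_d = 13.7500 (exercise)
Node 0 (S = 25): continuation = 1/1.08·[0.5059·2.5735 + 0.4941·13.7500] = 7.4963; exercise value = 5.0000 ≤ continuation, so V_0 = 7.4963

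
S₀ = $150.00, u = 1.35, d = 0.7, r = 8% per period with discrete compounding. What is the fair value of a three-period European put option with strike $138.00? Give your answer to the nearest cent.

Risk-neutral probability p = (1 + 0.08 − 0.7)/(1.35 − 0.7) = 0.3800/0.6500 = 0.5846
Terminal stock prices: S_uuu = 369.1, S_uud = 191.4, S_udd = 99.22, S_ddd = 51.45
Terminal payoffs (K − S): max(-231.1, 0) = 0, max(-53.36, 0) = 0, max(38.78, 0) = 38.78, max(86.55, 0) = 86.55
Node uu (S = 273.4): V_uu = 1/1.08·[0.5846·0.0000 + 0.4154·0.0000] = 0.0000
Node ud (S = 141.8): V_ud = 1/1.08·[0.5846·0.0000 + 0.4154·38.7750] = 14.9135
Node dd (S = 73.5): V_dd = 1/1.08·[0.5846·38.7750 + 0.4154·86.5500] = 54.2778
Node u (S = 202.5): V_u = 1/1.08·[0.5846·0.0000 + 0.4154·14.9135] = 5.7359
Node d (S = 105): V_d = 1/1.08·[0.5846·14.9135 + 0.4154·54.2778] = 28.9489
Node 0 (S = 150): V_0 = 1/1.08·[0.5846·5.7359 + 0.4154·28.9489] = 14.2391

$14.24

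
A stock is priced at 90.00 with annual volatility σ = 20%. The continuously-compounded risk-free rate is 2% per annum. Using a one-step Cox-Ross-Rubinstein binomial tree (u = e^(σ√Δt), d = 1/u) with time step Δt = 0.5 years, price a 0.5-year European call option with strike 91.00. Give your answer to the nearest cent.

6.27

CRR parameters: u = e^(σ√Δt) = e^(0.2·√0.5) = 1.1519, d = 1/u = 0.8681
Per-period rate: rΔt = 0.02·0.5 = 0.01, so R = e^0.01 = 1.0101
Risk-neutral probability p = (e^0.01 − 0.8681)/(1.1519 − 0.8681) = 0.1419/0.2838 = 0.5001
Terminal stock prices: S_u = 103.7, S_d = 78.13
Terminal payoffs (S − K): max(12.67, 0) = 12.67, max(-12.87, 0) = 0
Node 0 (S = 90): V_0 = e^(−0.01)·[0.5001·12.6719 + 0.4999·0.0000] = 6.2744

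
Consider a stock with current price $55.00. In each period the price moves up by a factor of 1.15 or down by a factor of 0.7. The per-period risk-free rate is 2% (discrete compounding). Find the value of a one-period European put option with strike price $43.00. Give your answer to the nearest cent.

Risk-neutral probability p = (1 + 0.02 − 0.7)/(1.15 − 0.7) = 0.3200/0.4500 = 0.7111
Terminal stock prices: S_u = 63.25, S_d = 38.5
Terminal payoffs (K − S): max(-20.25, 0) = 0, max(4.5, 0) = 4.5
Node 0 (S = 55): V_0 = 1/1.02·[0.7111·0.0000 + 0.2889·4.5000] = 1.2745

$1.27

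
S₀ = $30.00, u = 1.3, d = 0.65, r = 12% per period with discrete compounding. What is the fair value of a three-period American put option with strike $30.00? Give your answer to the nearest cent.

Risk-neutral probability p = (1 + 0.12 − 0.65)/(1.3 − 0.65) = 0.4700/0.6500 = 0.7231
Terminal stock prices: S_uuu = 65.91, S_uud = 32.96, S_udd = 16.48, S_ddd = 8.239
Terminal payoffs (K − S): max(-35.91, 0) = 0, max(-2.955, 0) = 0, max(13.52, 0) = 13.52, max(21.76, 0) = 21.76
Node uu (S = 50.7): continuation = 1/1.12·[0.7231·0.0000 + 0.2769·0.0000] = 0.0000; exercise value = 0.0000 ≤ continuation, so V_uu = 0.0000
Node ud (S = 25.35): continuation = 1/1.12·[0.7231·0.0000 + 0.2769·13.5225] = 3.3435; exercise value = 4.6500 > continuation, so V_ud = 4.6500 (exercise)
Node dd (S = 12.68): continuation = 1/1.12·[0.7231·13.5225 + 0.2769·21.7613] = 14.1107; exercise value = 17.3250 > continuation, so V_dd = 17.3250 (exercise)
Node u (S = 39): continuation = 1/1.12·[0.7231·0.0000 + 0.2769·4.6500] = 1.1497; exercise value = 0.0000 ≤ continuation, so V_u = 1.1497
Node d (S = 19.5): continuation = 1/1.12·[0.7231·4.6500 + 0.2769·17.3250] = 7.2857; exercise value = 10.5000 > continuation, so V_d = 10.5000 (exercise)
Node 0 (S = 30): continuation = 1/1.12·[0.7231·1.1497 + 0.2769·10.5000] = 3.3384; exercise value = 0.0000 ≤ continuation, so V_0 = 3.3384

$3.34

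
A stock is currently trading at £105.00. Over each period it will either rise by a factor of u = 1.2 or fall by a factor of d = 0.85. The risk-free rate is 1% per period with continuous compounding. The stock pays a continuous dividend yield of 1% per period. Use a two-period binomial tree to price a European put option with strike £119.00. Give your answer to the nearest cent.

£19.52

Per-period risk-free factor R = e^0.01 = 1.0101; dividend-adjusted growth = e^(0.01−0.01) = 1.0000.
Risk-neutral probability p = (1.0000 − 0.85)/(1.2 − 0.85) = 0.1500/0.3500 = 0.4286
Terminal stock prices: S_uu = 151.2, S_ud = 107.1, S_dd = 75.86
Terminal payoffs (K − S): max(-32.2, 0) = 0, max(11.9, 0) = 11.9, max(43.14, 0) = 43.14
Node u (S = 126): V_u = e^(−0.01)·[0.4286·0.0000 + 0.5714·11.9000] = 6.7323
Node d (S = 89.25): V_d = e^(−0.01)·[0.4286·11.9000 + 0.5714·43.1375] = 29.4540
Node 0 (S = 105): V_0 = e^(−0.01)·[0.4286·6.7323 + 0.5714·29.4540] = 19.5200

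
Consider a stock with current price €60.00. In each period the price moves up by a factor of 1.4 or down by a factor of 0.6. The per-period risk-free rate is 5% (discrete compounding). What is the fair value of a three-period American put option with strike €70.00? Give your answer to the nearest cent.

€18.54

Risk-neutral probability p = (1 + 0.05 − 0.6)/(1.4 − 0.6) = 0.4500/0.8000 = 0.5625
Terminal stock prices: S_uuu = 164.6, S_uud = 70.56, S_udd = 30.24, S_ddd = 12.96
Terminal payoffs (K − S): max(-94.64, 0) = 0, max(-0.56, 0) = 0, max(39.76, 0) = 39.76, max(57.04, 0) = 57.04
Node uu (S = 117.6): continuation = 1/1.05·[0.5625·0.0000 + 0.4375·0.0000] = 0.0000; exercise value = 0.0000 ≤ continuation, so V_uu = 0.0000
Node ud (S = 50.4): continuation = 1/1.05·[0.5625·0.0000 + 0.4375·39.7600] = 16.5667; exercise value = 19.6000 > continuation, so V_ud = 19.6000 (exercise)
Node dd (S = 21.6): continuation = 1/1.05·[0.5625·39.7600 + 0.4375·57.0400] = 45.0667; exercise value = 48.4000 > continuation, so V_dd = 48.4000 (exercise)
Node u (S = 84): continuation = 1/1.05·[0.5625·0.0000 + 0.4375·19.6000] = 8.1667; exercise value = 0.0000 ≤ continuation, so V_u = 8.1667
Node d (S = 36): continuation = 1/1.05·[0.5625·19.6000 + 0.4375·48.4000] = 30.6667; exercise value = 34.0000 > continuation, so V_d = 34.0000 (exercise)
Node 0 (S = 60): continuation = 1/1.05·[0.5625·8.1667 + 0.4375·34.0000] = 18.5417; exercise value = 10.0000 ≤ continuation, so V_0 = 18.5417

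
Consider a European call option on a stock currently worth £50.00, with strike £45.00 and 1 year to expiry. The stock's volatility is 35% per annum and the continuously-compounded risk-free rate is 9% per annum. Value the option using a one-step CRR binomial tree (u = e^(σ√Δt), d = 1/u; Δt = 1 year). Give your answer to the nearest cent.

£12.93

CRR parameters: u = e^(σ√Δt) = e^(0.35·√1) = 1.4191, d = 1/u = 0.7047
Per-period rate: rΔt = 0.09·1 = 0.09, so R = e^0.09 = 1.0942
Risk-neutral probability p = (e^0.09 − 0.7047)/(1.4191 − 0.7047) = 0.3895/0.7144 = 0.5452
Terminal stock prices: S_u = 70.95, S_d = 35.23
Terminal payoffs (S − K): max(25.95, 0) = 25.95, max(-9.766, 0) = 0
Node 0 (S = 50): V_0 = e^(−0.09)·[0.5452·25.9534 + 0.4548·0.0000] = 12.9321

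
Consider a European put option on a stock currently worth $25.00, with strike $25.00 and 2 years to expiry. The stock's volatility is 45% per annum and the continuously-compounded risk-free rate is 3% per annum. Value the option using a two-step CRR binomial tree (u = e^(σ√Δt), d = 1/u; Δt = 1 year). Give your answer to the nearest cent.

$4.67

CRR parameters: u = e^(σ√Δt) = e^(0.45·√1) = 1.5683, d = 1/u = 0.6376
Per-period rate: rΔt = 0.03·1 = 0.03, so R = e^0.03 = 1.0305
Risk-neutral probability p = (e^0.03 − 0.6376)/(1.5683 − 0.6376) = 0.3928/0.9307 = 0.4221
Terminal stock prices: S_uu = 61.49, S_ud = 25, S_dd = 10.16
Terminal payoffs (K − S): max(-36.49, 0) = 0, max(0, 0) = 0, max(14.84, 0) = 14.84
Node u (S = 39.21): V_u = e^(−0.03)·[0.4221·0.0000 + 0.5779·0.0000] = 0.0000
Node d (S = 15.94): V_d = e^(−0.03)·[0.4221·0.0000 + 0.5779·14.8358] = 8.3204
Node 0 (S = 25): V_0 = e^(−0.03)·[0.4221·0.0000 + 0.5779·8.3204] = 4.6664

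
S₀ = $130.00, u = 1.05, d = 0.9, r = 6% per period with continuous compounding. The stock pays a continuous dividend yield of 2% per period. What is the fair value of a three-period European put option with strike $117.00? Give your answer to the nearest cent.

Per-period risk-free factor R = e^0.06 = 1.0618; dividend-adjusted growth = e^(0.06−0.02) = 1.0408.
Risk-neutral probability p = (1.0408 − 0.9)/(1.05 − 0.9) = 0.1408/0.1500 = 0.9387
Terminal stock prices: S_uuu = 150.5, S_uud = 129, S_udd = 110.6, S_ddd = 94.77
Terminal payoffs (K − S): max(-33.49, 0) = 0, max(-11.99, 0) = 0, max(6.435, 0) = 6.435, max(22.23, 0) = 22.23
Node uu (S = 143.3): V_uu = e^(−0.06)·[0.9387·0.0000 + 0.0613·0.0000] = 0.0000
Node ud (S = 122.9): V_ud = e^(−0.06)·[0.9387·0.0000 + 0.0613·6.4350] = 0.3713
Node dd (S = 105.3): V_dd = e^(−0.06)·[0.9387·6.4350 + 0.0613·22.2300] = 6.9715
Node u (S = 136.5): V_u = e^(−0.06)·[0.9387·0.0000 + 0.0613·0.3713] = 0.0214
Node d (S = 117): V_d = e^(−0.06)·[0.9387·0.3713 + 0.0613·6.9715] = 0.7304
Node 0 (S = 130): V_0 = e^(−0.06)·[0.9387·0.0214 + 0.0613·0.7304] = 0.0611

$0.06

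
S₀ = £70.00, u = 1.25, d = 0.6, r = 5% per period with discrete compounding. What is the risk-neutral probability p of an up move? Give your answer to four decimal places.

p = 0.6923

Risk-neutral probability p = (1 + 0.05 − 0.6)/(1.25 − 0.6) = 0.4500/0.6500 = 0.6923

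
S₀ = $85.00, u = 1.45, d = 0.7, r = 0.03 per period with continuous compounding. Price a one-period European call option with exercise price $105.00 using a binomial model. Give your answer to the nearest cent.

$7.80

Risk-neutral probability p = (e^0.03 − 0.7)/(1.45 − 0.7) = 0.3305/0.7500 = 0.4406
Terminal stock prices: S_u = 123.2, S_d = 59.5
Terminal payoffs (S − K): max(18.25, 0) = 18.25, max(-45.5, 0) = 0
Node 0 (S = 85): V_0 = e^(−0.03)·[0.4406·18.2500 + 0.5594·0.0000] = 7.8034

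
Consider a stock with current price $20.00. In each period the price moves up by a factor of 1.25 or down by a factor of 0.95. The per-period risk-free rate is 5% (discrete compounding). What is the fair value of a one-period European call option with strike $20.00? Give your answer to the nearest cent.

Risk-neutral probability p = (1 + 0.05 − 0.95)/(1.25 − 0.95) = 0.1000/0.3000 = 0.3333
Terminal stock prices: S_u = 25, S_d = 19
Terminal payoffs (S − K): max(5, 0) = 5, max(-1, 0) = 0
Node 0 (S = 20): V_0 = 1/1.05·[0.3333·5.0000 + 0.6667·0.0000] = 1.5873

$1.59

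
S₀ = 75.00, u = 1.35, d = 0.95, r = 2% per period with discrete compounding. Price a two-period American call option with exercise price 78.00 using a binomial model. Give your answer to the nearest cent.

Risk-neutral probability p = (1 + 0.02 − 0.95)/(1.35 − 0.95) = 0.0700/0.4000 = 0.1750
Terminal stock prices: S_uu = 136.7, S_ud = 96.19, S_dd = 67.69
Terminal payoffs (S − K): max(58.69, 0) = 58.69, max(18.19, 0) = 18.19, max(-10.31, 0) = 0
Node u (S = 101.2): continuation = 1/1.02·[0.1750·58.6875 + 0.8250·18.1875] = 24.7794; exercise value = 23.2500 ≤ continuation, so V_u = 24.7794
Node d (S = 71.25): continuation = 1/1.02·[0.1750·18.1875 + 0.8250·0.0000] = 3.1204; exercise value = 0.0000 ≤ continuation, so V_d = 3.1204
Node 0 (S = 75): continuation = 1/1.02·[0.1750·24.7794 + 0.8250·3.1204] = 6.7752; exercise value = 0.0000 ≤ continuation, so V_0 = 6.7752

6.78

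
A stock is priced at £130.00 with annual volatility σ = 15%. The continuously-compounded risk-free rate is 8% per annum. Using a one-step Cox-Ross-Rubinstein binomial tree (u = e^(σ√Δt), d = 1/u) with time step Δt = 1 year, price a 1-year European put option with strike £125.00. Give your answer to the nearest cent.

CRR parameters: u = e^(σ√Δt) = e^(0.15·√1) = 1.1618, d = 1/u = 0.8607
Per-period rate: rΔt = 0.08·1 = 0.08, so R = e^0.08 = 1.0833
Risk-neutral probability p = (e^0.08 − 0.8607)/(1.1618 − 0.8607) = 0.2226/0.3011 = 0.7392
Terminal stock prices: S_u = 151, S_d = 111.9
Terminal payoffs (K − S): max(-26.04, 0) = 0, max(13.11, 0) = 13.11
Node 0 (S = 130): V_0 = e^(−0.08)·[0.7392·0.0000 + 0.2608·13.1080] = 3.1563

£3.16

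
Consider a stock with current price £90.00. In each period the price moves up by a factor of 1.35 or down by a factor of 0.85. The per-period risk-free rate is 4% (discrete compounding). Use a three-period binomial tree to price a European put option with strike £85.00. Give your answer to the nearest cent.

Risk-neutral probability p = (1 + 0.04 − 0.85)/(1.35 − 0.85) = 0.1900/0.5000 = 0.3800
Terminal stock prices: S_uuu = 221.4, S_uud = 139.4, S_udd = 87.78, S_ddd = 55.27
Terminal payoffs (K − S): max(-136.4, 0) = 0, max(-54.42, 0) = 0, max(-2.784, 0) = 0, max(29.73, 0) = 29.73
Node uu (S = 164): V_uu = 1/1.04·[0.3800·0.0000 + 0.6200·0.0000] = 0.0000
Node ud (S = 103.3): V_ud = 1/1.04·[0.3800·0.0000 + 0.6200·0.0000] = 0.0000
Node dd (S = 65.02): V_dd = 1/1.04·[0.3800·0.0000 + 0.6200·29.7288] = 17.7229
Node u (S = 121.5): V_u = 1/1.04·[0.3800·0.0000 + 0.6200·0.0000] = 0.0000
Node d (S = 76.5): V_d = 1/1.04·[0.3800·0.0000 + 0.6200·17.7229] = 10.5656
Node 0 (S = 90): V_0 = 1/1.04·[0.3800·0.0000 + 0.6200·10.5656] = 6.2987

£6.30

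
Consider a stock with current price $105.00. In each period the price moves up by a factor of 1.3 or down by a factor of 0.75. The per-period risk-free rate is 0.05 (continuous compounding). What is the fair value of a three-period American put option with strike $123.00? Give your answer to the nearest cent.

$23.66

Risk-neutral probability p = (e^0.05 − 0.75)/(1.3 − 0.75) = 0.3013/0.5500 = 0.5478
Terminal stock prices: S_uuu = 230.7, S_uud = 133.1, S_udd = 76.78, S_ddd = 44.3
Terminal payoffs (K − S): max(-107.7, 0) = 0, max(-10.09, 0) = 0, max(46.22, 0) = 46.22, max(78.7, 0) = 78.7
Node uu (S = 177.5): continuation = e^(−0.05)·[0.5478·0.0000 + 0.4522·0.0000] = 0.0000; exercise value = 0.0000 ≤ continuation, so V_uu = 0.0000
Node ud (S = 102.4): continuation = e^(−0.05)·[0.5478·0.0000 + 0.4522·46.2188] = 19.8823; exercise value = 20.6250 > continuation, so V_ud = 20.6250 (exercise)
Node dd (S = 59.06): continuation = e^(−0.05)·[0.5478·46.2188 + 0.4522·78.7031] = 57.9387; exercise value = 63.9375 > continuation, so V_dd = 63.9375 (exercise)
Node u (S = 136.5): continuation = e^(−0.05)·[0.5478·0.0000 + 0.4522·20.6250] = 8.8724; exercise value = 0.0000 ≤ continuation, so V_u = 8.8724
Node d (S = 78.75): continuation = e^(−0.05)·[0.5478·20.6250 + 0.4522·63.9375] = 38.2512; exercise value = 44.2500 > continuation, so V_d = 44.2500 (exercise)
Node 0 (S = 105): continuation = e^(−0.05)·[0.5478·8.8724 + 0.4522·44.2500] = 23.6584; exercise value = 18.0000 ≤ continuation, so V_0 = 23.6584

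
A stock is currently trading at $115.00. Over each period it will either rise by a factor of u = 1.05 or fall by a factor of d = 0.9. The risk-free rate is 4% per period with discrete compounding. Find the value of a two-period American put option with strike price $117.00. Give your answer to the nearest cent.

Risk-neutral probability p = (1 + 0.04 − 0.9)/(1.05 − 0.9) = 0.1400/0.1500 = 0.9333
Terminal stock prices: S_uu = 126.8, S_ud = 108.7, S_dd = 93.15
Terminal payoffs (K − S): max(-9.788, 0) = 0, max(8.325, 0) = 8.325, max(23.85, 0) = 23.85
Node u (S = 120.8): continuation = 1/1.04·[0.9333·0.0000 + 0.0667·8.3250] = 0.5337; exercise value = 0.0000 ≤ continuation, so V_u = 0.5337
Node d (S = 103.5): continuation = 1/1.04·[0.9333·8.3250 + 0.0667·23.8500] = 9.0000; exercise value = 13.5000 > continuation, so V_d = 13.5000 (exercise)
Node 0 (S = 115): continuation = 1/1.04·[0.9333·0.5337 + 0.0667·13.5000] = 1.3443; exercise value = 2.0000 > continuation, so V_0 = 2.0000 (exercise)

$2.00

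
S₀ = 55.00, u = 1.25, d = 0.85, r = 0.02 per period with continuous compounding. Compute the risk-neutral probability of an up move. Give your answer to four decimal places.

Risk-neutral probability p = (e^0.02 − 0.85)/(1.25 − 0.85) = 0.1702/0.4000 = 0.4255

p = 0.4255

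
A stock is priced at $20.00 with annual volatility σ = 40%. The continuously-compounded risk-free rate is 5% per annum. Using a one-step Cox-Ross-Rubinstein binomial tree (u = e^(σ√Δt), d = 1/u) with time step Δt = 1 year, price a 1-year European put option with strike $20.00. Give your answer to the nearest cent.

CRR parameters: u = e^(σ√Δt) = e^(0.4·√1) = 1.4918, d = 1/u = 0.6703
Per-period rate: rΔt = 0.05·1 = 0.05, so R = e^0.05 = 1.0513
Risk-neutral probability p = (e^0.05 − 0.6703)/(1.4918 − 0.6703) = 0.3810/0.8215 = 0.4637
Terminal stock prices: S_u = 29.84, S_d = 13.41
Terminal payoffs (K − S): max(-9.836, 0) = 0, max(6.594, 0) = 6.594
Node 0 (S = 20): V_0 = e^(−0.05)·[0.4637·0.0000 + 0.5363·6.5936] = 3.3635

$3.36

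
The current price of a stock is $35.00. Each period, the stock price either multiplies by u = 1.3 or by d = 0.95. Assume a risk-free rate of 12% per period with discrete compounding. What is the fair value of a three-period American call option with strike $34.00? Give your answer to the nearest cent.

$11.19

Risk-neutral probability p = (1 + 0.12 − 0.95)/(1.3 − 0.95) = 0.1700/0.3500 = 0.4857
Terminal stock prices: S_uuu = 76.89, S_uud = 56.19, S_udd = 41.06, S_ddd = 30.01
Terminal payoffs (S − K): max(42.89, 0) = 42.89, max(22.19, 0) = 22.19, max(7.064, 0) = 7.064, max(-3.992, 0) = 0
Node uu (S = 59.15): continuation = 1/1.12·[0.4857·42.8950 + 0.5143·22.1925] = 28.7929; exercise value = 25.1500 ≤ continuation, so V_uu = 28.7929
Node ud (S = 43.23): continuation = 1/1.12·[0.4857·22.1925 + 0.5143·7.0637] = 12.8679; exercise value = 9.2250 ≤ continuation, so V_ud = 12.8679
Node dd (S = 31.59): continuation = 1/1.12·[0.4857·7.0637 + 0.5143·0.0000] = 3.0634; exercise value = 0.0000 ≤ continuation, so V_dd = 3.0634
Node u (S = 45.5): continuation = 1/1.12·[0.4857·28.7929 + 0.5143·12.8679] = 18.3954; exercise value = 11.5000 ≤ continuation, so V_u = 18.3954
Node d (S = 33.25): continuation = 1/1.12·[0.4857·12.8679 + 0.5143·3.0634] = 6.9871; exercise value = 0.0000 ≤ continuation, so V_d = 6.9871
Node 0 (S = 35): continuation = 1/1.12·[0.4857·18.3954 + 0.5143·6.9871] = 11.1860; exercise value = 1.0000 ≤ continuation, so V_0 = 11.1860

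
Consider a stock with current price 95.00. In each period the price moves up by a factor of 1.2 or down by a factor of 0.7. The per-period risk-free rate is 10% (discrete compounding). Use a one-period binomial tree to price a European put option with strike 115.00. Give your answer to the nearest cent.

9.55

Risk-neutral probability p = (1 + 0.1 − 0.7)/(1.2 − 0.7) = 0.4000/0.5000 = 0.8000
Terminal stock prices: S_u = 114, S_d = 66.5
Terminal payoffs (K − S): max(1, 0) = 1, max(48.5, 0) = 48.5
Node 0 (S = 95): V_0 = 1/1.1·[0.8000·1.0000 + 0.2000·48.5000] = 9.5455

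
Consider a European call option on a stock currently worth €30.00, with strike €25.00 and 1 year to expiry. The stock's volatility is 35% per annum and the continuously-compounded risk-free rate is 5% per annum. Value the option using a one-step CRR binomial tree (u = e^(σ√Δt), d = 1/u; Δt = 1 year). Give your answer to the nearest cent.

€8.11

CRR parameters: u = e^(σ√Δt) = e^(0.35·√1) = 1.4191, d = 1/u = 0.7047
Per-period rate: rΔt = 0.05·1 = 0.05, so R = e^0.05 = 1.0513
Risk-neutral probability p = (e^0.05 − 0.7047)/(1.4191 − 0.7047) = 0.3466/0.7144 = 0.4852
Terminal stock prices: S_u = 42.57, S_d = 21.14
Terminal payoffs (S − K): max(17.57, 0) = 17.57, max(-3.859, 0) = 0
Node 0 (S = 30): V_0 = e^(−0.05)·[0.4852·17.5720 + 0.5148·0.0000] = 8.1093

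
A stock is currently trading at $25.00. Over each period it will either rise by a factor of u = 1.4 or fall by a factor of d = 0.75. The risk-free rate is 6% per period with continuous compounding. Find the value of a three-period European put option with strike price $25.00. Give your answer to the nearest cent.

$3.43

Risk-neutral probability p = (e^0.06 − 0.75)/(1.4 − 0.75) = 0.3118/0.6500 = 0.4797
Terminal stock prices: S_uuu = 68.6, S_uud = 36.75, S_udd = 19.69, S_ddd = 10.55
Terminal payoffs (K − S): max(-43.6, 0) = 0, max(-11.75, 0) = 0, max(5.312, 0) = 5.312, max(14.45, 0) = 14.45
Node uu (S = 49): V_uu = e^(−0.06)·[0.4797·0.0000 + 0.5203·0.0000] = 0.0000
Node ud (S = 26.25): V_ud = e^(−0.06)·[0.4797·0.0000 + 0.5203·5.3125] = 2.6029
Node dd (S = 14.06): V_dd = e^(−0.06)·[0.4797·5.3125 + 0.5203·14.4531] = 9.4816
Node u (S = 35): V_u = e^(−0.06)·[0.4797·0.0000 + 0.5203·2.6029] = 1.2753
Node d (S = 18.75): V_d = e^(−0.06)·[0.4797·2.6029 + 0.5203·9.4816] = 5.8216
Node 0 (S = 25): V_0 = e^(−0.06)·[0.4797·1.2753 + 0.5203·5.8216] = 3.4285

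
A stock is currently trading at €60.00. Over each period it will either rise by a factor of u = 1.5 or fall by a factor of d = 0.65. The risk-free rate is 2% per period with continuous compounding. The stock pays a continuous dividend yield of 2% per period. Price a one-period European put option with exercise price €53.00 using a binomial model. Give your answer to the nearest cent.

Per-period risk-free factor R = e^0.02 = 1.0202; dividend-adjusted growth = e^(0.02−0.02) = 1.0000.
Risk-neutral probability p = (1.0000 − 0.65)/(1.5 − 0.65) = 0.3500/0.8500 = 0.4118
Terminal stock prices: S_u = 90, S_d = 39
Terminal payoffs (K − S): max(-37, 0) = 0, max(14, 0) = 14
Node 0 (S = 60): V_0 = e^(−0.02)·[0.4118·0.0000 + 0.5882·14.0000] = 8.0722

€8.07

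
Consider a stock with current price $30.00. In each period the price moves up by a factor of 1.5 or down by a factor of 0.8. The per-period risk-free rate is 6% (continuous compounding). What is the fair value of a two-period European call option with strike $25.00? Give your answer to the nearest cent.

$9.84

Risk-neutral probability p = (e^0.06 − 0.8)/(1.5 − 0.8) = 0.2618/0.7000 = 0.3741
Terminal stock prices: S_uu = 67.5, S_ud = 36, S_dd = 19.2
Terminal payoffs (S − K): max(42.5, 0) = 42.5, max(11, 0) = 11, max(-5.8, 0) = 0
Node u (S = 45): V_u = e^(−0.06)·[0.3741·42.5000 + 0.6259·11.0000] = 21.4559
Node d (S = 24): V_d = e^(−0.06)·[0.3741·11.0000 + 0.6259·0.0000] = 3.8750
Node 0 (S = 30): V_0 = e^(−0.06)·[0.3741·21.4559 + 0.6259·3.8750] = 9.8425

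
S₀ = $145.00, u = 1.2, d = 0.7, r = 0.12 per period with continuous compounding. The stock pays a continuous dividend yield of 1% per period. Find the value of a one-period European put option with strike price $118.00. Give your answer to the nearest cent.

Per-period risk-free factor R = e^0.12 = 1.1275; dividend-adjusted growth = e^(0.12−0.01) = 1.1163.
Risk-neutral probability p = (1.1163 − 0.7)/(1.2 − 0.7) = 0.4163/0.5000 = 0.8326
Terminal stock prices: S_u = 174, S_d = 101.5
Terminal payoffs (K − S): max(-56, 0) = 0, max(16.5, 0) = 16.5
Node 0 (S = 145): V_0 = e^(−0.12)·[0.8326·0.0000 + 0.1674·16.5000] = 2.4504

$2.45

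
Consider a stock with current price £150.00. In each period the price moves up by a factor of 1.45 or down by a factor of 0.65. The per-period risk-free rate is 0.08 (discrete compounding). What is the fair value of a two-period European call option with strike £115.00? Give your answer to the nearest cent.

Risk-neutral probability p = (1 + 0.08 − 0.65)/(1.45 − 0.65) = 0.4300/0.8000 = 0.5375
Terminal stock prices: S_uu = 315.4, S_ud = 141.4, S_dd = 63.38
Terminal payoffs (S − K): max(200.4, 0) = 200.4, max(26.38, 0) = 26.38, max(-51.62, 0) = 0
Node u (S = 217.5): V_u = 1/1.08·[0.5375·200.3750 + 0.4625·26.3750] = 111.0185
Node d (S = 97.5): V_d = 1/1.08·[0.5375·26.3750 + 0.4625·0.0000] = 13.1264
Node 0 (S = 150): V_0 = 1/1.08·[0.5375·111.0185 + 0.4625·13.1264] = 60.8736

£60.87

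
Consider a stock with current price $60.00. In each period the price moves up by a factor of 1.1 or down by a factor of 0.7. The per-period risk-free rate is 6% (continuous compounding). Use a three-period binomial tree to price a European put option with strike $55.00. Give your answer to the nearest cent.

Risk-neutral probability p = (e^0.06 − 0.7)/(1.1 − 0.7) = 0.3618/0.4000 = 0.9046
Terminal stock prices: S_uuu = 79.86, S_uud = 50.82, S_udd = 32.34, S_ddd = 20.58
Terminal payoffs (K − S): max(-24.86, 0) = 0, max(4.18, 0) = 4.18, max(22.66, 0) = 22.66, max(34.42, 0) = 34.42
Node uu (S = 72.6): V_uu = e^(−0.06)·[0.9046·0.0000 + 0.0954·4.1800] = 0.3756
Node ud (S = 46.2): V_ud = e^(−0.06)·[0.9046·4.1800 + 0.0954·22.6600] = 5.5970
Node dd (S = 29.4): V_dd = e^(−0.06)·[0.9046·22.6600 + 0.0954·34.4200] = 22.3970
Node u (S = 66): V_u = e^(−0.06)·[0.9046·0.3756 + 0.0954·5.5970] = 0.8229
Node d (S = 42): V_d = e^(−0.06)·[0.9046·5.5970 + 0.0954·22.3970] = 6.7806
Node 0 (S = 60): V_0 = e^(−0.06)·[0.9046·0.8229 + 0.0954·6.7806] = 1.3103

$1.31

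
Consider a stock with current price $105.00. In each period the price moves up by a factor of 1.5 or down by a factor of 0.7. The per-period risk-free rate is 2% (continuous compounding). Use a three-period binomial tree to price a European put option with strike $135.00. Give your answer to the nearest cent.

Risk-neutral probability p = (e^0.02 − 0.7)/(1.5 − 0.7) = 0.3202/0.8000 = 0.4003
Terminal stock prices: S_uuu = 354.4, S_uud = 165.4, S_udd = 77.17, S_ddd = 36.01
Terminal payoffs (K − S): max(-219.4, 0) = 0, max(-30.38, 0) = 0, max(57.83, 0) = 57.83, max(98.99, 0) = 98.99
Node uu (S = 236.2): V_uu = e^(−0.02)·[0.4003·0.0000 + 0.5997·0.0000] = 0.0000
Node ud (S = 110.2): V_ud = e^(−0.02)·[0.4003·0.0000 + 0.5997·57.8250] = 33.9937
Node dd (S = 51.45): V_dd = e^(−0.02)·[0.4003·57.8250 + 0.5997·98.9850] = 80.8768
Node u (S = 157.5): V_u = e^(−0.02)·[0.4003·0.0000 + 0.5997·33.9937] = 19.9840
Node d (S = 73.5): V_d = e^(−0.02)·[0.4003·33.9937 + 0.5997·80.8768] = 60.8819
Node 0 (S = 105): V_0 = e^(−0.02)·[0.4003·19.9840 + 0.5997·60.8819] = 43.6310

$43.63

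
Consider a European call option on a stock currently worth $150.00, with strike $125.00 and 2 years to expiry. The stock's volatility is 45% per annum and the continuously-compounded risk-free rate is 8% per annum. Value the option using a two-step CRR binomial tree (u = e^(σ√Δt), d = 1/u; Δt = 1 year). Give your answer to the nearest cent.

CRR parameters: u = e^(σ√Δt) = e^(0.45·√1) = 1.5683, d = 1/u = 0.6376
Per-period rate: rΔt = 0.08·1 = 0.08, so R = e^0.08 = 1.0833
Risk-neutral probability p = (e^0.08 − 0.6376)/(1.5683 − 0.6376) = 0.4457/0.9307 = 0.4789
Terminal stock prices: S_uu = 368.9, S_ud = 150, S_dd = 60.99
Terminal payoffs (S − K): max(243.9, 0) = 243.9, max(25, 0) = 25, max(-64.01, 0) = 0
Node u (S = 235.2): V_u = e^(−0.08)·[0.4789·243.9405 + 0.5211·25.0000] = 119.8573
Node d (S = 95.64): V_d = e^(−0.08)·[0.4789·25.0000 + 0.5211·0.0000] = 11.0509
Node 0 (S = 150): V_0 = e^(−0.08)·[0.4789·119.8573 + 0.5211·11.0509] = 58.2975

$58.30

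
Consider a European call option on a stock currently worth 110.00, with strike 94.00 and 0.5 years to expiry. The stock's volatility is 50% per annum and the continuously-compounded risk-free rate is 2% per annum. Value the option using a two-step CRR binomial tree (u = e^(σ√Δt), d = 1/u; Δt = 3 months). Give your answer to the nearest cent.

25.17

CRR parameters: u = e^(σ√Δt) = e^(0.5·√0.25) = 1.2840, d = 1/u = 0.7788
Per-period rate: rΔt = 0.02·0.25 = 0.005, so R = e^0.005 = 1.0050
Risk-neutral probability p = (e^0.005 − 0.7788)/(1.2840 − 0.7788) = 0.2262/0.5052 = 0.4477
Terminal stock prices: S_uu = 181.4, S_ud = 110, S_dd = 66.72
Terminal payoffs (S − K): max(87.36, 0) = 87.36, max(16, 0) = 16, max(-27.28, 0) = 0
Node u (S = 141.2): V_u = e^(−0.005)·[0.4477·87.3593 + 0.5523·16.0000] = 47.7116
Node d (S = 85.67): V_d = e^(−0.005)·[0.4477·16.0000 + 0.5523·0.0000] = 7.1282
Node 0 (S = 110): V_0 = e^(−0.005)·[0.4477·47.7116 + 0.5523·7.1282] = 25.1730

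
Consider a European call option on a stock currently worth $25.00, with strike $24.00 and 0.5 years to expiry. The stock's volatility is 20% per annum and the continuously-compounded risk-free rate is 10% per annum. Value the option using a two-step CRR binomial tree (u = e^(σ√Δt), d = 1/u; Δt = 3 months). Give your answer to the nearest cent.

$2.70

CRR parameters: u = e^(σ√Δt) = e^(0.2·√0.25) = 1.1052, d = 1/u = 0.9048
Per-period rate: rΔt = 0.1·0.25 = 0.025, so R = e^0.025 = 1.0253
Risk-neutral probability p = (e^0.025 − 0.9048)/(1.1052 − 0.9048) = 0.1205/0.2003 = 0.6014
Terminal stock prices: S_uu = 30.54, S_ud = 25, S_dd = 20.47
Terminal payoffs (S − K): max(6.535, 0) = 6.535, max(1, 0) = 1, max(-3.532, 0) = 0
Node u (S = 27.63): V_u = e^(−0.025)·[0.6014·6.5351 + 0.3986·1.0000] = 4.2218
Node d (S = 22.62): V_d = e^(−0.025)·[0.6014·1.0000 + 0.3986·0.0000] = 0.5865
Node 0 (S = 25): V_0 = e^(−0.025)·[0.6014·4.2218 + 0.3986·0.5865] = 2.7043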